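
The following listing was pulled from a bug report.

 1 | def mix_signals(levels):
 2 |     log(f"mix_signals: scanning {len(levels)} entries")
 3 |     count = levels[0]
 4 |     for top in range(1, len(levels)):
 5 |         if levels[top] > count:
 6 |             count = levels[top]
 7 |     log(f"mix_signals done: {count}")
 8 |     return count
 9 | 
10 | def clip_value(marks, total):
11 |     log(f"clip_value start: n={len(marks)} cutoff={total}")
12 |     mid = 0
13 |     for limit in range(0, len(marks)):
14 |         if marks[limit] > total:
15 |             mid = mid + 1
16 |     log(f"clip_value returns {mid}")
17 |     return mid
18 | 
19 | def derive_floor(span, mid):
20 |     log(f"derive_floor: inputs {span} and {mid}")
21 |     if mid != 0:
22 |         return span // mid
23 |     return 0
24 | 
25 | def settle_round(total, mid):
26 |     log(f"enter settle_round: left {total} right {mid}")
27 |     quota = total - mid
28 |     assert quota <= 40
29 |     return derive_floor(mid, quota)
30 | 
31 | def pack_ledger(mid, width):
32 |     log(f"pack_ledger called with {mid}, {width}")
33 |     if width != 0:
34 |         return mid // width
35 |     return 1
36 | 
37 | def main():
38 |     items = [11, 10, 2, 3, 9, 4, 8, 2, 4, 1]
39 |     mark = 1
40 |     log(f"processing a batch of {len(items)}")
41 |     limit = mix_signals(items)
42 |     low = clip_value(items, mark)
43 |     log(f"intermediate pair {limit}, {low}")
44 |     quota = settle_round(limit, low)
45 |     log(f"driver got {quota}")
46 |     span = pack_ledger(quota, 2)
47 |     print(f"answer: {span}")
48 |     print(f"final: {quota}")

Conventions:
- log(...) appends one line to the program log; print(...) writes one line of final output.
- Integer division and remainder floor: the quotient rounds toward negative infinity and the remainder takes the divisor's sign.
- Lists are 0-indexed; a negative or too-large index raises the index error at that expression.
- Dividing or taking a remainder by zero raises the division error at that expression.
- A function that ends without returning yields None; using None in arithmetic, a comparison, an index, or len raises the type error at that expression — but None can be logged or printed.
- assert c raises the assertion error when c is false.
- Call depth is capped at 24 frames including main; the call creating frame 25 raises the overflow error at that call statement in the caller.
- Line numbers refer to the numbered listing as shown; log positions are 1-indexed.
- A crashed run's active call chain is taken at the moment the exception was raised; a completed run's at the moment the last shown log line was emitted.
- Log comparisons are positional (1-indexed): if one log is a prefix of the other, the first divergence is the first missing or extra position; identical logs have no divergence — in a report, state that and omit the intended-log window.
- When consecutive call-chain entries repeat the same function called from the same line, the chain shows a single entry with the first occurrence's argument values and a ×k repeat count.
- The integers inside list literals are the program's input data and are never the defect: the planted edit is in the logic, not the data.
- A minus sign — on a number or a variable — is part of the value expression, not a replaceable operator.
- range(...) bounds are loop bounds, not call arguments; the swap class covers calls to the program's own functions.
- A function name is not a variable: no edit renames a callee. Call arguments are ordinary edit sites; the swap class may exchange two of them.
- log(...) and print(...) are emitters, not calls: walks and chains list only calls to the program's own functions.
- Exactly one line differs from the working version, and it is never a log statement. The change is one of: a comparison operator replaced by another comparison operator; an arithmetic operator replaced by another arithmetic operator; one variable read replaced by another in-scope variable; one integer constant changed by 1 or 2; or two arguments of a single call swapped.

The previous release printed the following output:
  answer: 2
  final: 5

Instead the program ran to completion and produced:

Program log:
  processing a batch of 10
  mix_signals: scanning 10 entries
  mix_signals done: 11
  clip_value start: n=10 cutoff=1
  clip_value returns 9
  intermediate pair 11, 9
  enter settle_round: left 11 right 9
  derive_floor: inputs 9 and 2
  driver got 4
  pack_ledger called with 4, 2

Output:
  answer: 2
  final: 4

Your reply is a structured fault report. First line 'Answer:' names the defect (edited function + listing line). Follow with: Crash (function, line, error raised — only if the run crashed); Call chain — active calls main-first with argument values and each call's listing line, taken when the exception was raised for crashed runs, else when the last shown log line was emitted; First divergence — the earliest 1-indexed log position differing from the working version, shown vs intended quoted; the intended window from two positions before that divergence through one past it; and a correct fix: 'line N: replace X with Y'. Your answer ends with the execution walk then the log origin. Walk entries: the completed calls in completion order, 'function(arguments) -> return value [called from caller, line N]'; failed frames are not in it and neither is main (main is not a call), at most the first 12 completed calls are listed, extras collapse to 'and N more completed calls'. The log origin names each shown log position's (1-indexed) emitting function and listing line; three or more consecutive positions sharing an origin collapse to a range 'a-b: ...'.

Answer: the defect is in settle_round at line 29.
The tell: Position 8 is the first bad log line: 'derive_floor: inputs 9 and 2' should read 'derive_floor: inputs 11 and 2'.
Call chain: main -> pack_ledger(4, 2) (called at line 46).
First divergence: position 8 — the shown line 'derive_floor: inputs 9 and 2' should read 'derive_floor: inputs 11 and 2'.
Intended log window:
  6: intermediate pair 11, 9
  7: enter settle_round: left 11 right 9
  8: derive_floor: inputs 11 and 2
  9: driver got 5
Execution walk:
  mix_signals([11, 10, 2, 3, 9, 4, 8, 2, 4, 1]) -> 11  [called from main, line 41]
  clip_value([11, 10, 2, 3, 9, 4, 8, 2, 4, 1], 1) -> 9  [called from main, line 42]
  derive_floor(9, 2) -> 4  [called from settle_round, line 29]
  settle_round(11, 9) -> 4  [called from main, line 44]
  pack_ledger(4, 2) -> 2  [called from main, line 46]
Log origin:
  1: logged in main at line 40
  2: logged in mix_signals at line 2
  3: logged in mix_signals at line 7
  4: logged in clip_value at line 11
  5: logged in clip_value at line 16
  6: logged in main at line 43
  7: logged in settle_round at line 26
  8: logged in derive_floor at line 20
  9: logged in main at line 45
  10: logged in pack_ledger at line 32
A correct fix: line 29: replace `mid` with `total`.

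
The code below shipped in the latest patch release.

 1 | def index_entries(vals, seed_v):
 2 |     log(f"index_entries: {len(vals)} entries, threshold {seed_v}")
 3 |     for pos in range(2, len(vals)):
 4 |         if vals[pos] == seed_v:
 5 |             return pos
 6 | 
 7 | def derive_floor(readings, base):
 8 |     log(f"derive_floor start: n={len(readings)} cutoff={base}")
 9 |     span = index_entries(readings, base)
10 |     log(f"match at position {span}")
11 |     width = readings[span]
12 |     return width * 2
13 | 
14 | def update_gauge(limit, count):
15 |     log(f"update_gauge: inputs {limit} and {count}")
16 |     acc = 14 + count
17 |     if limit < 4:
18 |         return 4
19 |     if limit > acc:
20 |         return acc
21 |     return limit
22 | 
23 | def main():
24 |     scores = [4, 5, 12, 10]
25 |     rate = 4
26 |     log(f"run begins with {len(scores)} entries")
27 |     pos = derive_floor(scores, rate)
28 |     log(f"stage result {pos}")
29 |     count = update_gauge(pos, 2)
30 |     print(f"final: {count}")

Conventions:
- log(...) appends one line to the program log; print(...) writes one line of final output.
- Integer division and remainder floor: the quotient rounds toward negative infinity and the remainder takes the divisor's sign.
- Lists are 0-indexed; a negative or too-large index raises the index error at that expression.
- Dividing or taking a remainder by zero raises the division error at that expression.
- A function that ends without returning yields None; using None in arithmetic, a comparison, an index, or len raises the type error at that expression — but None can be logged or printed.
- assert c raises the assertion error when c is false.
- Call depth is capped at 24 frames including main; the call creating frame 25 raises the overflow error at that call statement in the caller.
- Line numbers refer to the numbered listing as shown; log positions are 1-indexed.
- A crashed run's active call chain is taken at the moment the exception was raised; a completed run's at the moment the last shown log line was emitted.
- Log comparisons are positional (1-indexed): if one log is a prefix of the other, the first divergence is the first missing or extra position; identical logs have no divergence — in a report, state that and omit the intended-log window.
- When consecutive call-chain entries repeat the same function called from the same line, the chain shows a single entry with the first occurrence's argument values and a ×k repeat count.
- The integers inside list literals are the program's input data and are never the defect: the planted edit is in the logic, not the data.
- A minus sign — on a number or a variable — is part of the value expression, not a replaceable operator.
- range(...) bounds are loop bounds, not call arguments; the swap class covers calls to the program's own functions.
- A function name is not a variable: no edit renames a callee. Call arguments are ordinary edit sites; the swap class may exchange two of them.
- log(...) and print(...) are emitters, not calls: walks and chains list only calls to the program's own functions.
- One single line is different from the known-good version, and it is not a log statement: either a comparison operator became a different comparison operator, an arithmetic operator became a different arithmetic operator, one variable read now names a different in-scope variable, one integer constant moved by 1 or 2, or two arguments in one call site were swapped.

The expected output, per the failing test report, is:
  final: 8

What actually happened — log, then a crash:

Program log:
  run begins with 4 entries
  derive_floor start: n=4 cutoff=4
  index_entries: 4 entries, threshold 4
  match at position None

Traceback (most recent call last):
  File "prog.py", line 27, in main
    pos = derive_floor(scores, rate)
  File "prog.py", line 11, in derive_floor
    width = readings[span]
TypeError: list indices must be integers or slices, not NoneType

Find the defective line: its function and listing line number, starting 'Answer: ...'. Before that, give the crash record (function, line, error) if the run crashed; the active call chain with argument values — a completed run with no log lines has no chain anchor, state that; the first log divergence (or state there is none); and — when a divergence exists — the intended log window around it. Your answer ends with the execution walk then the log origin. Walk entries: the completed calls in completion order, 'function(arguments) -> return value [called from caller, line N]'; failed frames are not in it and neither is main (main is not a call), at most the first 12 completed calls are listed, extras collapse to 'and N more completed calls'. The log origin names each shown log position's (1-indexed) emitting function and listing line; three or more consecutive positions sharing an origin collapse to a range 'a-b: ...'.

Answer: the defect is in index_entries at line 3.
Core observation: The log first diverges at position 4: the faulty run prints 'match at position None' where the working version prints 'match at position 0'.
Crash: derive_floor, line 11, TypeError.
Call chain: main -> derive_floor([4, 5, 12, 10], 4) (called at line 27).
First divergence: position 4; shown 'match at position None' vs intended 'match at position 0'.
Intended log window:
  2: derive_floor start: n=4 cutoff=4
  3: index_entries: 4 entries, threshold 4
  4: match at position 0
  5: stage result 8
Execution walk:
  index_entries([4, 5, 12, 10], 4) -> None  [called from derive_floor, line 9]
Origin of each log line:
  1 — main, line 26
  2 — derive_floor, line 8
  3 — index_entries, line 2
  4 — derive_floor, line 10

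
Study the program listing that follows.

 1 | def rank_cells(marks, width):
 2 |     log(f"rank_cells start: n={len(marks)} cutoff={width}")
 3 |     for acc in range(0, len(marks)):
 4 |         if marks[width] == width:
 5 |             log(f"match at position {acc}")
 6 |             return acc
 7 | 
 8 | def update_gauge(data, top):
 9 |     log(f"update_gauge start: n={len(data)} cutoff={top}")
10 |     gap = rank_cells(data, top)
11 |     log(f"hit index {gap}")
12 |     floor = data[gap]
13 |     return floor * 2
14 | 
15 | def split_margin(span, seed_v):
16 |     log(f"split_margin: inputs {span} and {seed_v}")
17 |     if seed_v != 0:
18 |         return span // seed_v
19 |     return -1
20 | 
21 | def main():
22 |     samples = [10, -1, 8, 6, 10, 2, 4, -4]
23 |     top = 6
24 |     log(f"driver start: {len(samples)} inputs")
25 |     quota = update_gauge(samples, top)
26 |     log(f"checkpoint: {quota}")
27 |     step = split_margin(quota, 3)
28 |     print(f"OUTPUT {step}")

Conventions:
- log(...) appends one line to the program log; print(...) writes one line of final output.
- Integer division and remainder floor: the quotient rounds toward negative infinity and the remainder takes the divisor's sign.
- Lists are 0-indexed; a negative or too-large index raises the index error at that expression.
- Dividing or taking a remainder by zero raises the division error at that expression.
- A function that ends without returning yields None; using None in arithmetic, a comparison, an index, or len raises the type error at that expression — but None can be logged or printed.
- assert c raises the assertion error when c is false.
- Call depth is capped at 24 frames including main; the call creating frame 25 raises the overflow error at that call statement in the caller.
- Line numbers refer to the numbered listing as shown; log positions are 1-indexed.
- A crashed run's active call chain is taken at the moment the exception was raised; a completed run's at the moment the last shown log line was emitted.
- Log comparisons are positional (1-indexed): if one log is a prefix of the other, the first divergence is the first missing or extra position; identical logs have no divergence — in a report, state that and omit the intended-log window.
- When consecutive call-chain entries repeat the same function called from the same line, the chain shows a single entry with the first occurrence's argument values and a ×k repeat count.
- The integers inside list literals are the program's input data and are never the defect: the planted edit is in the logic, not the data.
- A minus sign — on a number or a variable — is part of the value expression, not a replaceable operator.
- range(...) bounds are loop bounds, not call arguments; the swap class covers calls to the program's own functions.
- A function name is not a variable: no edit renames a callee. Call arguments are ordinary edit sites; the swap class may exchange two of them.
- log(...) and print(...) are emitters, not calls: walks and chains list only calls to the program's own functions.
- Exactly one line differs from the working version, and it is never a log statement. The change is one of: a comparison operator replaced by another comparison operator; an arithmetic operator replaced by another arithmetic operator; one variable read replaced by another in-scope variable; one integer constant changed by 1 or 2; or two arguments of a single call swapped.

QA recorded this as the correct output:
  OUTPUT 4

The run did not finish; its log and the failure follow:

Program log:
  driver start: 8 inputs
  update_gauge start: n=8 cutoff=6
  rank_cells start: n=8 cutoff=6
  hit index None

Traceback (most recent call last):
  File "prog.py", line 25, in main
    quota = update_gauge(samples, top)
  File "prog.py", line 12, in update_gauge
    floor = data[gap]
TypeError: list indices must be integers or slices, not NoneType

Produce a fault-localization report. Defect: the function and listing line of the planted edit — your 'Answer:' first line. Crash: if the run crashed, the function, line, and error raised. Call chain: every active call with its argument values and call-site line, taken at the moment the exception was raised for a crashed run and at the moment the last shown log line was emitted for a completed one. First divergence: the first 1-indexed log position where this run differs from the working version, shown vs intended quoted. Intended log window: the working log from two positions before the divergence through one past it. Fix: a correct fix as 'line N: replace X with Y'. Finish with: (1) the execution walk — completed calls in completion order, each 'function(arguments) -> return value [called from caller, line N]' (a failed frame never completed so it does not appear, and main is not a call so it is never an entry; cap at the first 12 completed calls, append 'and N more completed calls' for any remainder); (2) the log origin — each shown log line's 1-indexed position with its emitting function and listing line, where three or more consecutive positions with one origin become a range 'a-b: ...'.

Answer: the defect is in rank_cells at line 4.
The tell: Everything matches until log position 4, which reads 'hit index None' in place of 'match at position 3'.
Crash: update_gauge, line 12, TypeError.
Call chain: main -> update_gauge([10, -1, 8, 6, 10, 2, 4, -4], 6) (called at line 25).
First divergence: position 4 — the shown line 'hit index None' should read 'match at position 3'.
Intended log window:
  2: update_gauge start: n=8 cutoff=6
  3: rank_cells start: n=8 cutoff=6
  4: match at position 3
  5: hit index 3
Execution walk:
  rank_cells([10, -1, 8, 6, 10, 2, 4, -4], 6) -> None  [called from update_gauge, line 10]
Log origin:
  1: from main, line 24
  2: from update_gauge, line 9
  3: from rank_cells, line 2
  4: from update_gauge, line 11
A correct fix: line 4: replace `marks[width]` with `marks[acc]`.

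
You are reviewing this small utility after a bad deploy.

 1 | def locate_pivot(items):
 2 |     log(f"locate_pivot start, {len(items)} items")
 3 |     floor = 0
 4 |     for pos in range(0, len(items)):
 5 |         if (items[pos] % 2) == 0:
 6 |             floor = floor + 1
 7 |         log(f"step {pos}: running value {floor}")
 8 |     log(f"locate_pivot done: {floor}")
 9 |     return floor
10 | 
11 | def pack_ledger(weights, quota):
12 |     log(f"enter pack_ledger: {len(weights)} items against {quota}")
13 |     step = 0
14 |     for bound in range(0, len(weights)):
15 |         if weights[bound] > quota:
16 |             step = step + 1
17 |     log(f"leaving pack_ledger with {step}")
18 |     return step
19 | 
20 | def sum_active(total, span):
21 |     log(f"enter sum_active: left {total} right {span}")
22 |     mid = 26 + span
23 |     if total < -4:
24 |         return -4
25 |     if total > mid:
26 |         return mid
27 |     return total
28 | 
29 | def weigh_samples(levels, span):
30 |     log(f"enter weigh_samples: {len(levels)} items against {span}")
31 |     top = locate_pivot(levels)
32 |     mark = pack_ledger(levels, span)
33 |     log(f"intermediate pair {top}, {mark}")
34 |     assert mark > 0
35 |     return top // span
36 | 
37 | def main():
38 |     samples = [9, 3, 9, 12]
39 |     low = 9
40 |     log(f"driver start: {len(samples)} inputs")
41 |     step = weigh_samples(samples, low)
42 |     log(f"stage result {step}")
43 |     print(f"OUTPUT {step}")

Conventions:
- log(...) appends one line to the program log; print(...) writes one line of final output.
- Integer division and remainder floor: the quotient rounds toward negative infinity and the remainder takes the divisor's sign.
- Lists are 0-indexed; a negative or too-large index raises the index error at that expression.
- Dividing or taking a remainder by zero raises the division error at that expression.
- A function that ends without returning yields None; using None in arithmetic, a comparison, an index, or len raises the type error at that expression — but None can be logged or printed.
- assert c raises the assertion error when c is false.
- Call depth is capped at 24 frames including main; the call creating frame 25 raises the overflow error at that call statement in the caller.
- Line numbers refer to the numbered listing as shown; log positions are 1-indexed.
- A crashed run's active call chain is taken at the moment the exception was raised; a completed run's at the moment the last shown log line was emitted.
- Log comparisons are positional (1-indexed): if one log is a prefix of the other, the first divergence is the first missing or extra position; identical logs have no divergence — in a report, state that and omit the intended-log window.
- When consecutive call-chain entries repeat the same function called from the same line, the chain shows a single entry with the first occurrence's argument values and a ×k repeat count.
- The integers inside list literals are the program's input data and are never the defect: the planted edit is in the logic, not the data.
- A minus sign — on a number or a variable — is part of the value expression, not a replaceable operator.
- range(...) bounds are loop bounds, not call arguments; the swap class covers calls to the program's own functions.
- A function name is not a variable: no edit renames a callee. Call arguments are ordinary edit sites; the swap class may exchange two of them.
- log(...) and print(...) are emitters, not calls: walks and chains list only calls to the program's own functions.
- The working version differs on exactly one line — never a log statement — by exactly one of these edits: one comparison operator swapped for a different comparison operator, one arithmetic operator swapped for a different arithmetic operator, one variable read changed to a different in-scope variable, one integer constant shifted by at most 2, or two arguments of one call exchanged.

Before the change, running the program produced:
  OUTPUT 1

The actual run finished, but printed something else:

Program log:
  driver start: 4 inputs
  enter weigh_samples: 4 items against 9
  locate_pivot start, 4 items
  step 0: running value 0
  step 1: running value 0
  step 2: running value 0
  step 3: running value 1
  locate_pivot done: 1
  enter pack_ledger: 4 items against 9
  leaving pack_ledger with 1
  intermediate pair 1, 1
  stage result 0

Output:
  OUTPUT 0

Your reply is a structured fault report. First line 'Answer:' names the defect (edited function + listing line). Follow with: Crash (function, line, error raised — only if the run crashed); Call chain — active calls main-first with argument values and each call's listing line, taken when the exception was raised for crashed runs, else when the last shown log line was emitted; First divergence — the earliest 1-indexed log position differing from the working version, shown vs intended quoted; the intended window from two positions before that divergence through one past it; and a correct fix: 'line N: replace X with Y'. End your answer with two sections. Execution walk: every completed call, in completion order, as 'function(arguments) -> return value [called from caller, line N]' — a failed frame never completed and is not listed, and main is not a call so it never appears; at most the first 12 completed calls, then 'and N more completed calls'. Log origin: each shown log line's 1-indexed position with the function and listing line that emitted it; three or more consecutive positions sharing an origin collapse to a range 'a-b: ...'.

Answer: the defect is in weigh_samples at line 35.
The tell: Everything matches until log position 12, which reads 'stage result 0' in place of 'stage result 1'.
Call chain: main.
First divergence: position 12; shown 'stage result 0' vs intended 'stage result 1'.
Intended log window:
  10: leaving pack_ledger with 1
  11: intermediate pair 1, 1
  12: stage result 1
Execution walk:
  locate_pivot([9, 3, 9, 12]) -> 1  [called from weigh_samples, line 31]
  pack_ledger([9, 3, 9, 12], 9) -> 1  [called from weigh_samples, line 32]
  weigh_samples([9, 3, 9, 12], 9) -> 0  [called from main, line 41]
Log line origins:
  1: emitted by main (line 40)
  2: emitted by weigh_samples (line 30)
  3: emitted by locate_pivot (line 2)
  4-7: emitted by locate_pivot (line 7)
  8: emitted by locate_pivot (line 8)
  9: emitted by pack_ledger (line 12)
  10: emitted by pack_ledger (line 17)
  11: emitted by weigh_samples (line 33)
  12: emitted by main (line 42)
A correct fix: line 35: replace `span` with `mark`.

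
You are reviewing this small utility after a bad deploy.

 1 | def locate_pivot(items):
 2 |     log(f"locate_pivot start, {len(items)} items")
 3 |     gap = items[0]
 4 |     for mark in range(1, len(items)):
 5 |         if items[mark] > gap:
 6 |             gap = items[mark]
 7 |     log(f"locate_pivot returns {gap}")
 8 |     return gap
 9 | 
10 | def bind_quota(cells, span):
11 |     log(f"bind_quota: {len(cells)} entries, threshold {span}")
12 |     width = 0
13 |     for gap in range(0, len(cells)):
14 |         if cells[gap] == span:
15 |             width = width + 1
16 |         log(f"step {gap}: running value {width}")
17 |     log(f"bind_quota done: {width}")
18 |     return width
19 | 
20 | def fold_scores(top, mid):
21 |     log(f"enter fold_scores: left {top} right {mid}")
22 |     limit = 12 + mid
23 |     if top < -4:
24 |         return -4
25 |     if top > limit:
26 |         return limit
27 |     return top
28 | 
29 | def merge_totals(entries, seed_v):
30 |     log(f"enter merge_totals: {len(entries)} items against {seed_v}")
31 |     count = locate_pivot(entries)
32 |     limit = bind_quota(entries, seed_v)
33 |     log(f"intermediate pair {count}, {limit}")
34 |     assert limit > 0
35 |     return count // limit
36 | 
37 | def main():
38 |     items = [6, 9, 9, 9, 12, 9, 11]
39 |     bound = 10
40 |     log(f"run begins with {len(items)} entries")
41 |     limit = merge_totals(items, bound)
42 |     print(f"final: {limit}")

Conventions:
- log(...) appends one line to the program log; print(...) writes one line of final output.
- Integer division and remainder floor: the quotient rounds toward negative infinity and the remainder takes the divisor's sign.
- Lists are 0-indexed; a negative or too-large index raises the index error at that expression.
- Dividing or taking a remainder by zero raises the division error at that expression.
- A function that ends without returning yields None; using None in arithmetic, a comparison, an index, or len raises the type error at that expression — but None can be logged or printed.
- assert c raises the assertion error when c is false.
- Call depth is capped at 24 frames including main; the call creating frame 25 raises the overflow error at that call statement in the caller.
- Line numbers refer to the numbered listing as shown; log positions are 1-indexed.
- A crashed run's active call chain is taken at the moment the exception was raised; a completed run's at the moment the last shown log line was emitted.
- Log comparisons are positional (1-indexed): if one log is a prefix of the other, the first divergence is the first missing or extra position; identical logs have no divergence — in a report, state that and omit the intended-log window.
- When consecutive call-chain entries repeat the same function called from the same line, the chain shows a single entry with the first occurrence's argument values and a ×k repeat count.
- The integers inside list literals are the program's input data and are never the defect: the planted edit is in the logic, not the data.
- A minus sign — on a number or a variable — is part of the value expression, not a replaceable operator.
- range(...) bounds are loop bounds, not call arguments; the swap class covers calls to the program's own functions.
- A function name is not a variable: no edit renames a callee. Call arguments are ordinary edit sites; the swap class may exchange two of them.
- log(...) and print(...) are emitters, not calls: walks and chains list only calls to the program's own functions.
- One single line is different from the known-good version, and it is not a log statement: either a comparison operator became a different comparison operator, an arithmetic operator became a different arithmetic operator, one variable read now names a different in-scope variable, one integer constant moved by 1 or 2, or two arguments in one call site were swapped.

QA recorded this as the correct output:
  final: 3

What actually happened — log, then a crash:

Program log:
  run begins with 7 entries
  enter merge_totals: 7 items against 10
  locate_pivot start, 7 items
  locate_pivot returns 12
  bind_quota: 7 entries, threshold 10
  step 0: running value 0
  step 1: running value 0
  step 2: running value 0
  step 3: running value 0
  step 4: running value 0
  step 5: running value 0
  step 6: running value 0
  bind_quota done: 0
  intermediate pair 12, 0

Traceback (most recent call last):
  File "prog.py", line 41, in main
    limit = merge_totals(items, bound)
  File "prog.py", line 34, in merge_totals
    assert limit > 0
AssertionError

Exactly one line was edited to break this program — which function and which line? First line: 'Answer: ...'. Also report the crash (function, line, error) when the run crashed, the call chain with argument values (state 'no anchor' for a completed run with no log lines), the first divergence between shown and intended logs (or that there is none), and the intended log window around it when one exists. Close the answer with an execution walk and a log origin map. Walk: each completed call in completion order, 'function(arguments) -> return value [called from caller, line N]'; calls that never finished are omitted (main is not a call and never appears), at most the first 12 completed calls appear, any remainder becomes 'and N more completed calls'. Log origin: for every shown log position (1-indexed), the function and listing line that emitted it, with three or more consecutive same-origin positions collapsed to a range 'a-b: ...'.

Answer: the defect is in main at line 39.
The tell: At log position 2 the runs split — shown 'enter merge_totals: 7 items against 10', but the working version logs 'enter merge_totals: 7 items against 9'.
Crash: merge_totals, line 34, AssertionError.
Call chain: main -> merge_totals([6, 9, 9, 9, 12, 9, 11], 10) (called at line 41).
First divergence: position 2 — shown 'enter merge_totals: 7 items against 10', intended 'enter merge_totals: 7 items against 9'.
Intended log window:
  1: run begins with 7 entries
  2: enter merge_totals: 7 items against 9
  3: locate_pivot start, 7 items
Execution walk:
  locate_pivot([6, 9, 9, 9, 12, 9, 11]) -> 12  [called from merge_totals, line 31]
  bind_quota([6, 9, 9, 9, 12, 9, 11], 10) -> 0  [called from merge_totals, line 32]
Log origins:
  1: emitted by main (line 40)
  2: emitted by merge_totals (line 30)
  3: emitted by locate_pivot (line 2)
  4: emitted by locate_pivot (line 7)
  5: emitted by bind_quota (line 11)
  6-12: emitted by bind_quota (line 16)
  13: emitted by bind_quota (line 17)
  14: emitted by merge_totals (line 33)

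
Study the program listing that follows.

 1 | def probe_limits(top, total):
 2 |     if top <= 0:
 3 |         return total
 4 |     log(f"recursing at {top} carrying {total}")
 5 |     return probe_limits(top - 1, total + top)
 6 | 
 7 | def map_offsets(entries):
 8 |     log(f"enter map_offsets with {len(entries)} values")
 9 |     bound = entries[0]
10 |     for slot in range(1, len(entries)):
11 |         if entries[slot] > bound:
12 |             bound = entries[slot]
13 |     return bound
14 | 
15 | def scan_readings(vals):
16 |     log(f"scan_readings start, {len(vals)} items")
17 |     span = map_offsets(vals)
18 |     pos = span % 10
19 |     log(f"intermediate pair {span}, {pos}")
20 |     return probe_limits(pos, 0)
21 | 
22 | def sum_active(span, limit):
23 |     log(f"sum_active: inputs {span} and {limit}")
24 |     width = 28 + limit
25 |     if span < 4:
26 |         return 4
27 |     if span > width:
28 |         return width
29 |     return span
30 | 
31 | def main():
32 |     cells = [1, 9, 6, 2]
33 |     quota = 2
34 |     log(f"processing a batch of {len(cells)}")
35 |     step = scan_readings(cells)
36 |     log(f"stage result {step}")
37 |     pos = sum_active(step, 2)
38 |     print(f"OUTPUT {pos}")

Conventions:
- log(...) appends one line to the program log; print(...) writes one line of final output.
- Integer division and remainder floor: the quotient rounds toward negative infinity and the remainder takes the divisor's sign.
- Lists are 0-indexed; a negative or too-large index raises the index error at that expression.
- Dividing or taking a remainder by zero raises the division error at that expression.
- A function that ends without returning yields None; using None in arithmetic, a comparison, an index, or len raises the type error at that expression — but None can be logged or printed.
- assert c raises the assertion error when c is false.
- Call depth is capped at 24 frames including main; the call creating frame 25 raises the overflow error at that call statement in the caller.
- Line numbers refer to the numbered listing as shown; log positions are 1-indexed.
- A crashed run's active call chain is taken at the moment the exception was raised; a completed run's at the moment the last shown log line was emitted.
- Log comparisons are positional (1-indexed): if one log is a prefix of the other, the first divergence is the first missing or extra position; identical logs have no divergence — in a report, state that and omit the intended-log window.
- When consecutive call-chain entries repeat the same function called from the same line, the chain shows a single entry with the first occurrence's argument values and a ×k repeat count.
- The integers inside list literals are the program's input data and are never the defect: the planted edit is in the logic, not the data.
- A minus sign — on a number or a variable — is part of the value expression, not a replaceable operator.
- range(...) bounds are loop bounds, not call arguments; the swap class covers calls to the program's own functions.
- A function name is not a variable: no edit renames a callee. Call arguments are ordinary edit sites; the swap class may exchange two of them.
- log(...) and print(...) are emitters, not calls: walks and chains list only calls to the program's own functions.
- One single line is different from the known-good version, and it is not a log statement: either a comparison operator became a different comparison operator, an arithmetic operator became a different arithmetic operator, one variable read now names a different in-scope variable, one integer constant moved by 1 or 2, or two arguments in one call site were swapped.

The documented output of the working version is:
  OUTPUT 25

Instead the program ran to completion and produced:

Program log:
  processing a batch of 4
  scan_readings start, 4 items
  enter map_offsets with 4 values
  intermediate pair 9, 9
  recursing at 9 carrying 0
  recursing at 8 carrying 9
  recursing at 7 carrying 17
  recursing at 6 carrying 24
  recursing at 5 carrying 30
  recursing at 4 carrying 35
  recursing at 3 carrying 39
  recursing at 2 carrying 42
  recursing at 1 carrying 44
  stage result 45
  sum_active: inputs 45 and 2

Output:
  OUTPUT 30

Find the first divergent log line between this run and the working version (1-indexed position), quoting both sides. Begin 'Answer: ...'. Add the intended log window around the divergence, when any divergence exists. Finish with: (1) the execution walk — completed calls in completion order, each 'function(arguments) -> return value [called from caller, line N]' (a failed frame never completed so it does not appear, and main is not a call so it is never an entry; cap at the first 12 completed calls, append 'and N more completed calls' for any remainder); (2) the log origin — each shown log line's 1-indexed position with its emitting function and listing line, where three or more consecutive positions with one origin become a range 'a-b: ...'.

Answer: at position 6 the run shows 'recursing at 8 carrying 9' where the working version logs 'recursing at 7 carrying 9'.
Intended log window:
  4: intermediate pair 9, 9
  5: recursing at 9 carrying 0
  6: recursing at 7 carrying 9
  7: recursing at 5 carrying 16
Execution walk:
  map_offsets([1, 9, 6, 2]) -> 9  [called from scan_readings, line 17]
  probe_limits(0, 45) -> 45  [called from probe_limits, line 5]
  probe_limits(1, 44) -> 45  [called from probe_limits, line 5]
  probe_limits(2, 42) -> 45  [called from probe_limits, line 5]
  probe_limits(3, 39) -> 45  [called from probe_limits, line 5]
  probe_limits(4, 35) -> 45  [called from probe_limits, line 5]
  probe_limits(5, 30) -> 45  [called from probe_limits, line 5]
  probe_limits(6, 24) -> 45  [called from probe_limits, line 5]
  probe_limits(7, 17) -> 45  [called from probe_limits, line 5]
  probe_limits(8, 9) -> 45  [called from probe_limits, line 5]
  probe_limits(9, 0) -> 45  [called from scan_readings, line 20]
  scan_readings([1, 9, 6, 2]) -> 45  [called from main, line 35]
  ... and 1 more completed call
Log origin:
  1: from main, line 34
  2: from scan_readings, line 16
  3: from map_offsets, line 8
  4: from scan_readings, line 19
  5-13: from probe_limits, line 4
  14: from main, line 36
  15: from sum_active, line 23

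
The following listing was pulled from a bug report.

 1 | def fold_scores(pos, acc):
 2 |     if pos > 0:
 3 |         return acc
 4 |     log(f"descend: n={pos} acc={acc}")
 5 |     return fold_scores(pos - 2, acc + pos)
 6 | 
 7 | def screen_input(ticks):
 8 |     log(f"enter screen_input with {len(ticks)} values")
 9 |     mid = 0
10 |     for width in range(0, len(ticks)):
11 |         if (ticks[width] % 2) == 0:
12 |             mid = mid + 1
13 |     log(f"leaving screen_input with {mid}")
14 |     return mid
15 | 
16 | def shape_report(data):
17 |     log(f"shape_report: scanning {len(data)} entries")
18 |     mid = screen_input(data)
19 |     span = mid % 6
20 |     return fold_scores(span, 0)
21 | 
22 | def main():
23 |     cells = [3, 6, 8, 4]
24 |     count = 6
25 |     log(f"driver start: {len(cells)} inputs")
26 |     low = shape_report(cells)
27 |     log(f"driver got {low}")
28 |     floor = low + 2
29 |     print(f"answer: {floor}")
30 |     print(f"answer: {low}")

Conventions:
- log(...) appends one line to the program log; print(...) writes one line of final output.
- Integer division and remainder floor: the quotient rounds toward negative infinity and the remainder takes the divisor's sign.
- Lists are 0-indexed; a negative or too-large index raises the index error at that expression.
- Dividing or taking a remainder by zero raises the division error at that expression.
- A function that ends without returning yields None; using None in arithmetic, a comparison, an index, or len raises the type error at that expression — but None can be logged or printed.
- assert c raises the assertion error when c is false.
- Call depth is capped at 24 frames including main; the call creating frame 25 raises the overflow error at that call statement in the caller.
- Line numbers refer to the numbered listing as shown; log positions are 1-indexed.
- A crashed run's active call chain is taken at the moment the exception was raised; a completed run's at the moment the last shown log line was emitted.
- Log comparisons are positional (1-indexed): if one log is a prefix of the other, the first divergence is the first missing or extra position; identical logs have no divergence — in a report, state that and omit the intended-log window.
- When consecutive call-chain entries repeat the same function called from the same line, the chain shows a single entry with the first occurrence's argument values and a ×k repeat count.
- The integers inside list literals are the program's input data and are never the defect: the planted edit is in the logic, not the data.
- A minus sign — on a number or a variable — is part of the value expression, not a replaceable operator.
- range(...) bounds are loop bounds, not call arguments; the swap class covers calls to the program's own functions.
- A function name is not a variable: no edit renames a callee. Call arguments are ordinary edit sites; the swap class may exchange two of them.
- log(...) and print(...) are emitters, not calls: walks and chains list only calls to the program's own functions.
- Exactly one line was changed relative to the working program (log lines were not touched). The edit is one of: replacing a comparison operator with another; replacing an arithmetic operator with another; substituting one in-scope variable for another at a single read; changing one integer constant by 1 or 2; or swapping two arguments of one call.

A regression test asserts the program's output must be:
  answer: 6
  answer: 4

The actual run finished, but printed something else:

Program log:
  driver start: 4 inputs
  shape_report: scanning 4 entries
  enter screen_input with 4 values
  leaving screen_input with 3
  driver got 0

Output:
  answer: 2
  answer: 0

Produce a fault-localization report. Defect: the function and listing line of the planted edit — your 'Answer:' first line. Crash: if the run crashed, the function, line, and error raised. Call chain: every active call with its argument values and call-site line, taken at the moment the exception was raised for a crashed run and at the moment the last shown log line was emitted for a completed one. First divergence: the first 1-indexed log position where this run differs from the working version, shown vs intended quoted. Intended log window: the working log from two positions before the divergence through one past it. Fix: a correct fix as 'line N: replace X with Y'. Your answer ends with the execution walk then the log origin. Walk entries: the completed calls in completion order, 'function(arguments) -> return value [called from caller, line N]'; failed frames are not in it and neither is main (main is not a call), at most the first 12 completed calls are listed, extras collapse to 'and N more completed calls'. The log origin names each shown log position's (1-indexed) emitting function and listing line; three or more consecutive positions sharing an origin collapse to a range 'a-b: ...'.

Answer: the defect is in fold_scores at line 2.
Key observation: At log position 5 the runs split — shown 'driver got 0', but the working version logs 'descend: n=3 acc=0'.
Call chain: main.
First divergence: position 5; shown 'driver got 0' vs intended 'descend: n=3 acc=0'.
Intended log window:
  3: enter screen_input with 4 values
  4: leaving screen_input with 3
  5: descend: n=3 acc=0
  6: descend: n=1 acc=3
Execution walk:
  screen_input([3, 6, 8, 4]) -> 3  [called from shape_report, line 18]
  fold_scores(3, 0) -> 0  [called from shape_report, line 20]
  shape_report([3, 6, 8, 4]) -> 0  [called from main, line 26]
Origin of each log line:
  1: logged in main at line 25
  2: logged in shape_report at line 17
  3: logged in screen_input at line 8
  4: logged in screen_input at line 13
  5: logged in main at line 27
A correct fix: line 2: replace `>` with `<=`.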